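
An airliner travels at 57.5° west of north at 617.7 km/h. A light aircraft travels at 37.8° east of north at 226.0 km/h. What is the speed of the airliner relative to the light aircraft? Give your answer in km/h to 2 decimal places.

677.07 km/h

Taking east as x and north as y: airliner velocity = (-520.963, 331.890) km/h; light aircraft velocity = (138.517, 178.575) km/h.
Velocity of airliner relative to light aircraft = (-520.963, 331.890) − (138.517, 178.575) = (-659.480, 153.315) km/h.
Magnitude = |(-659.480, 153.315)| = 677.067 km/h.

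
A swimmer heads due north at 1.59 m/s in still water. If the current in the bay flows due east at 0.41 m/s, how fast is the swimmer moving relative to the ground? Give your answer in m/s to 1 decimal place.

Taking east as x and north as y: velocity relative to the water = (0.000, 1.590) m/s; the water relative to ground = (0.410, 0.000) m/s.
Velocity relative to ground = (0.000, 1.590) + (0.410, 0.000) = (0.410, 1.590) m/s.
Speed = |(0.410, 1.590)| = 1.642 m/s.

1.6 m/s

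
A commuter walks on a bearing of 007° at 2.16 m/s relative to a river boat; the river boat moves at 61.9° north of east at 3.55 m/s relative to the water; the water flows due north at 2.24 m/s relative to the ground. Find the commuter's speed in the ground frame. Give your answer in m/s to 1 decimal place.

7.8 m/s

In east/north components (m/s): commuter relative to river boat = (0.263, 2.144); river boat relative to water = (1.672, 3.132); water relative to ground = (0.000, 2.240).
Sum = (1.935, 7.515) m/s.
Speed = |(1.935, 7.515)| = 7.761 m/s.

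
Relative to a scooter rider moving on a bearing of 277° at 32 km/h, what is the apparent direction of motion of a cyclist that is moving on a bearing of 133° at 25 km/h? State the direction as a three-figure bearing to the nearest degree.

113°

Taking east as x and north as y: cyclist velocity = (18.284, -17.050) km/h; scooter rider velocity = (-31.761, 3.900) km/h.
Velocity of cyclist relative to scooter rider = (18.284, -17.050) − (-31.761, 3.900) = (50.045, -20.950) km/h.
Bearing = atan2(50.05, -20.95) = 112.71° clockwise from north.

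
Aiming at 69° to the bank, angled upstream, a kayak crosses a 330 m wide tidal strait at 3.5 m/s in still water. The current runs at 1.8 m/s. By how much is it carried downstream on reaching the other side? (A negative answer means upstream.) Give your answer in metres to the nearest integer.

Perpendicular speed = 3.268 m/s; crossing time = 330 / 3.268 = 100.994 s.
Net downstream speed = 0.546 m/s.
Drift = 0.546 × 100.994 = 55.113 m (downstream).

55 m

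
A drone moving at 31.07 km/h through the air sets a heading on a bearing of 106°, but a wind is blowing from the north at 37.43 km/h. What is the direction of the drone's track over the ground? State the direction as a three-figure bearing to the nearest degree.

Taking east as x and north as y: velocity relative to the air = (29.866, -8.564) km/h; the air relative to ground = (0.000, -37.430) km/h.
Velocity relative to ground = (29.866, -8.564) + (0.000, -37.430) = (29.866, -45.994) km/h.
Bearing = atan2(29.87, -45.99) = 147.00° clockwise from north.

147°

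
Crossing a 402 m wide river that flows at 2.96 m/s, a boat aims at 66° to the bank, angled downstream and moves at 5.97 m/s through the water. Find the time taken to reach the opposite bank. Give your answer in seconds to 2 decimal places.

The component of the boat's velocity perpendicular to the bank is 5.97 × sin 66° = 5.454 m/s.
The flow acts along the bank and has no component across it.
Time = 402 / 5.454 = 73.709 s.

73.71 s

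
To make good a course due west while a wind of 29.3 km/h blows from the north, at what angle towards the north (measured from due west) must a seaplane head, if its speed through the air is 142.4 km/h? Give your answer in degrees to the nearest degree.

12°

The wind pushes perpendicular to the desired track; the heading must have a component into the wind equal to 29.3 km/h: 142.4 sin θ = 29.3.
sin θ = 0.2058, so θ = 11.874°.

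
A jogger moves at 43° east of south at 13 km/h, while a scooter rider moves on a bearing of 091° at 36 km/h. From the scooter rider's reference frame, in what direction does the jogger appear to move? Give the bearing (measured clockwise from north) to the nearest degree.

252°

Taking east as x and north as y: jogger velocity = (8.866, -9.508) km/h; scooter rider velocity = (35.995, -0.628) km/h.
Velocity of jogger relative to scooter rider = (8.866, -9.508) − (35.995, -0.628) = (-27.129, -8.879) km/h.
Bearing = atan2(-27.13, -8.88) = 251.88° clockwise from north.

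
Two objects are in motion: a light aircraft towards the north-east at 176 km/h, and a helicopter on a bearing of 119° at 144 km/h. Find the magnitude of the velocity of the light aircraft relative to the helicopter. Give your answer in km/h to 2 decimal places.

Taking east as x and north as y: light aircraft velocity = (124.451, 124.451) km/h; helicopter velocity = (125.945, -69.813) km/h.
Velocity of light aircraft relative to helicopter = (124.451, 124.451) − (125.945, -69.813) = (-1.494, 194.263) km/h.
Magnitude = |(-1.494, 194.263)| = 194.269 km/h.

194.27 km/h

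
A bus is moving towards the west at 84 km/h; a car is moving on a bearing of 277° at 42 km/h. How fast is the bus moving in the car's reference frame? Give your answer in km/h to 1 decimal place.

Taking east as x and north as y: bus velocity = (-84.000, 0.000) km/h; car velocity = (-41.687, 5.119) km/h.
Velocity of bus relative to car = (-84.000, 0.000) − (-41.687, 5.119) = (-42.313, -5.119) km/h.
Magnitude = |(-42.313, -5.119)| = 42.622 km/h.

42.6 km/h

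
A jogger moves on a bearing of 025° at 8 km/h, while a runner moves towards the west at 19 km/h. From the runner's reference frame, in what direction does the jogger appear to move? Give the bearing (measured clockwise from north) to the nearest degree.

072°

Taking east as x and north as y: jogger velocity = (3.381, 7.250) km/h; runner velocity = (-19.000, 0.000) km/h.
Velocity of jogger relative to runner = (3.381, 7.250) − (-19.000, 0.000) = (22.381, 7.250) km/h.
Bearing = atan2(22.38, 7.25) = 72.05° clockwise from north.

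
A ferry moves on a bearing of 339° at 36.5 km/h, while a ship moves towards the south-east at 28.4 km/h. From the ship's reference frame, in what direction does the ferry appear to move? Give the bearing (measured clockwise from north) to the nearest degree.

Taking east as x and north as y: ferry velocity = (-13.080, 34.076) km/h; ship velocity = (20.082, -20.082) km/h.
Velocity of ferry relative to ship = (-13.080, 34.076) − (20.082, -20.082) = (-33.162, 54.158) km/h.
Bearing = atan2(-33.16, 54.16) = 328.52° clockwise from north.

329°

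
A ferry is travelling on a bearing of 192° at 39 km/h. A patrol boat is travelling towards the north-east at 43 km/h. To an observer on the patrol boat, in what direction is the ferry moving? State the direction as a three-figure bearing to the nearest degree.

209°

Taking east as x and north as y: ferry velocity = (-8.109, -38.148) km/h; patrol boat velocity = (30.406, 30.406) km/h.
Velocity of ferry relative to patrol boat = (-8.109, -38.148) − (30.406, 30.406) = (-38.514, -68.553) km/h.
Bearing = atan2(-38.51, -68.55) = 209.33° clockwise from north.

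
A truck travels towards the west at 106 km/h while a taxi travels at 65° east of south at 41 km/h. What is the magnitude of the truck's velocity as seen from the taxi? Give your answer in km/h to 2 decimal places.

144.20 km/h

Taking east as x and north as y: truck velocity = (-106.000, 0.000) km/h; taxi velocity = (37.159, -17.327) km/h.
Velocity of truck relative to taxi = (-106.000, 0.000) − (37.159, -17.327) = (-143.159, 17.327) km/h.
Magnitude = |(-143.159, 17.327)| = 144.203 km/h.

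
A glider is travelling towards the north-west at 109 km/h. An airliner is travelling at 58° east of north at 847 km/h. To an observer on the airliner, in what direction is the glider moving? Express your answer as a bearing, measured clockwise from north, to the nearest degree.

245°

Taking east as x and north as y: glider velocity = (-77.075, 77.075) km/h; airliner velocity = (718.297, 448.842) km/h.
Velocity of glider relative to airliner = (-77.075, 77.075) − (718.297, 448.842) = (-795.371, -371.767) km/h.
Bearing = atan2(-795.37, -371.77) = 244.95° clockwise from north.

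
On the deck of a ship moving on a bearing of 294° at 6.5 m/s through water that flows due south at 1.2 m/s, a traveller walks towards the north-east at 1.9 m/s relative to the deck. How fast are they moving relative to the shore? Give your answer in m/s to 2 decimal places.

5.37 m/s

In east/north components (m/s): traveller relative to ship = (1.344, 1.344); ship relative to water = (-5.938, 2.644); water relative to ground = (0.000, -1.200).
Sum = (-4.595, 2.787) m/s.
Speed = |(-4.595, 2.787)| = 5.374 m/s.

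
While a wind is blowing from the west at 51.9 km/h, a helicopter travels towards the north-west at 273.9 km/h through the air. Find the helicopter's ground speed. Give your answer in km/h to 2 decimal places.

Taking east as x and north as y: velocity relative to the air = (-193.677, 193.677) km/h; the air relative to ground = (51.900, 0.000) km/h.
Velocity relative to ground = (-193.677, 193.677) + (51.900, 0.000) = (-141.777, 193.677) km/h.
Speed = |(-141.777, 193.677)| = 240.023 km/h.

240.02 km/h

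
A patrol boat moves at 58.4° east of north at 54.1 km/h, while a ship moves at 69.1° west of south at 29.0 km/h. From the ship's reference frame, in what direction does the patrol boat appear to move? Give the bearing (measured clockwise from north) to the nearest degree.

062°

Taking east as x and north as y: patrol boat velocity = (46.078, 28.348) km/h; ship velocity = (-27.092, -10.345) km/h.
Velocity of patrol boat relative to ship = (46.078, 28.348) − (-27.092, -10.345) = (73.170, 38.693) km/h.
Bearing = atan2(73.17, 38.69) = 62.13° clockwise from north.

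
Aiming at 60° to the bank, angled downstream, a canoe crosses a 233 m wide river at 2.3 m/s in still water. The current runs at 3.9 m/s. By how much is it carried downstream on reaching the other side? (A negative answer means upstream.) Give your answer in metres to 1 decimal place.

590.7 m

Perpendicular speed = 1.992 m/s; crossing time = 233 / 1.992 = 116.976 s.
Net downstream speed = 5.050 m/s.
Drift = 5.050 × 116.976 = 590.730 m (downstream).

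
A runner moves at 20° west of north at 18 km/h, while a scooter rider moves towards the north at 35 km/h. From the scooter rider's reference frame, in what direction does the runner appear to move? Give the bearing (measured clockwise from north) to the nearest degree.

Taking east as x and north as y: runner velocity = (-6.156, 16.914) km/h; scooter rider velocity = (0.000, 35.000) km/h.
Velocity of runner relative to scooter rider = (-6.156, 16.914) − (0.000, 35.000) = (-6.156, -18.086) km/h.
Bearing = atan2(-6.16, -18.09) = 198.80° clockwise from north.

199°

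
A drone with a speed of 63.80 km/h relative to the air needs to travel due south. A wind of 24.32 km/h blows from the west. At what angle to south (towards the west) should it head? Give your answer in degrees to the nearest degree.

The wind pushes perpendicular to the desired track; the heading must have a component into the wind equal to 24.32 km/h: 63.80 sin θ = 24.32.
sin θ = 0.3812, so θ = 22.407°.

22°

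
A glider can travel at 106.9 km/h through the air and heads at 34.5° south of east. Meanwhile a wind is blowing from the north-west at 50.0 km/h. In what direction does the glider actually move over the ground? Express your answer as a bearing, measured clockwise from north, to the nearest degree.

128°

Taking east as x and north as y: velocity relative to the air = (88.099, -60.549) km/h; the air relative to ground = (35.355, -35.355) km/h.
Velocity relative to ground = (88.099, -60.549) + (35.355, -35.355) = (123.454, -95.904) km/h.
Bearing = atan2(123.45, -95.90) = 127.84° clockwise from north.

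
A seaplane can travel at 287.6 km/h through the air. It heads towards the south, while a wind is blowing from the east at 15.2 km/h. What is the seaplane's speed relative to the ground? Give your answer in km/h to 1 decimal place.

Taking east as x and north as y: velocity relative to the air = (0.000, -287.600) km/h; the air relative to ground = (-15.200, 0.000) km/h.
Velocity relative to ground = (0.000, -287.600) + (-15.200, 0.000) = (-15.200, -287.600) km/h.
Speed = |(-15.200, -287.600)| = 288.001 km/h.

288.0 km/h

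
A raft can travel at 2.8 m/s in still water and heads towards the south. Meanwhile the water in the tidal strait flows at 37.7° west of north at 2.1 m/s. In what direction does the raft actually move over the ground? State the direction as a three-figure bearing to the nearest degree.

Taking east as x and north as y: velocity relative to the water = (0.000, -2.800) m/s; the water relative to ground = (-1.284, 1.662) m/s.
Velocity relative to ground = (0.000, -2.800) + (-1.284, 1.662) = (-1.284, -1.138) m/s.
Bearing = atan2(-1.28, -1.14) = 228.44° clockwise from north.

228°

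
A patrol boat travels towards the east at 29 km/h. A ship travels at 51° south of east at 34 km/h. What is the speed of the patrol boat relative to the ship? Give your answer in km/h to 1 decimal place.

27.5 km/h

Taking east as x and north as y: patrol boat velocity = (29.000, 0.000) km/h; ship velocity = (21.397, -26.423) km/h.
Velocity of patrol boat relative to ship = (29.000, 0.000) − (21.397, -26.423) = (7.603, 26.423) km/h.
Magnitude = |(7.603, 26.423)| = 27.495 km/h.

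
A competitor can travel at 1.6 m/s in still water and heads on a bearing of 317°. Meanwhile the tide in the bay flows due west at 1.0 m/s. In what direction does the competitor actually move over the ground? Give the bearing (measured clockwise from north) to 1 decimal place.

Taking east as x and north as y: velocity relative to the water = (-1.091, 1.170) m/s; the water relative to ground = (-1.000, 0.000) m/s.
Velocity relative to ground = (-1.091, 1.170) + (-1.000, 0.000) = (-2.091, 1.170) m/s.
Bearing = atan2(-2.09, 1.17) = 299.23° clockwise from north.

299.2°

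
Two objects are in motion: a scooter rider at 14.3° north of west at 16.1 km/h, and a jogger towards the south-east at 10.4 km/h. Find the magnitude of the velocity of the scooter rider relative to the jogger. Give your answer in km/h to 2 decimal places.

25.60 km/h

Taking east as x and north as y: scooter rider velocity = (-15.601, 3.977) km/h; jogger velocity = (7.354, -7.354) km/h.
Velocity of scooter rider relative to jogger = (-15.601, 3.977) − (7.354, -7.354) = (-22.955, 11.331) km/h.
Magnitude = |(-22.955, 11.331)| = 25.599 km/h.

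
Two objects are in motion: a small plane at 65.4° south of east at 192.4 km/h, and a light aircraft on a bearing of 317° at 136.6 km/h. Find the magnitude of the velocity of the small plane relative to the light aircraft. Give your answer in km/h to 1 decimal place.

Taking east as x and north as y: small plane velocity = (80.092, -174.937) km/h; light aircraft velocity = (-93.161, 99.903) km/h.
Velocity of small plane relative to light aircraft = (80.092, -174.937) − (-93.161, 99.903) = (173.253, -274.840) km/h.
Magnitude = |(173.253, -274.840)| = 324.890 km/h.

324.9 km/h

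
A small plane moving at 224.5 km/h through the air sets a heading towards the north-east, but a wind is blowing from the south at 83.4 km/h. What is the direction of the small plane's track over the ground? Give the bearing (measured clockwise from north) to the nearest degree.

Taking east as x and north as y: velocity relative to the air = (158.745, 158.745) km/h; the air relative to ground = (0.000, 83.400) km/h.
Velocity relative to ground = (158.745, 158.745) + (0.000, 83.400) = (158.745, 242.145) km/h.
Bearing = atan2(158.75, 242.15) = 33.25° clockwise from north.

033°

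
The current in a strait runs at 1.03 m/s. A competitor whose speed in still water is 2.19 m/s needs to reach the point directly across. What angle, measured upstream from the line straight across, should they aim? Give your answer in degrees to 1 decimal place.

28.1°

To cancel the current, the upstream component of the competitor's velocity must equal the flow: 2.19 sin θ = 1.03.
sin θ = 1.03 / 2.19 = 0.4703.
θ = arcsin(0.4703) = 28.055°.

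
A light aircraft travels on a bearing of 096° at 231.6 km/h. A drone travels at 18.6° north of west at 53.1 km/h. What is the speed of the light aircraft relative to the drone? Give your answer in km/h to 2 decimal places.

283.66 km/h

Taking east as x and north as y: light aircraft velocity = (230.331, -24.209) km/h; drone velocity = (-50.327, 16.937) km/h.
Velocity of light aircraft relative to drone = (230.331, -24.209) − (-50.327, 16.937) = (280.658, -41.146) km/h.
Magnitude = |(280.658, -41.146)| = 283.658 km/h.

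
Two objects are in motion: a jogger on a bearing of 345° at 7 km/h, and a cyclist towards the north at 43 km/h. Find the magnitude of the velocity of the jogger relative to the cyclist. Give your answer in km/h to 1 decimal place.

36.3 km/h

Taking east as x and north as y: jogger velocity = (-1.812, 6.761) km/h; cyclist velocity = (0.000, 43.000) km/h.
Velocity of jogger relative to cyclist = (-1.812, 6.761) − (0.000, 43.000) = (-1.812, -36.239) km/h.
Magnitude = |(-1.812, -36.239)| = 36.284 km/h.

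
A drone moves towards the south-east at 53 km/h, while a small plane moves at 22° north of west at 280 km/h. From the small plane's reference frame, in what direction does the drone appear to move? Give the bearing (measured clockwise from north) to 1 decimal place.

Taking east as x and north as y: drone velocity = (37.477, -37.477) km/h; small plane velocity = (-259.611, 104.890) km/h.
Velocity of drone relative to small plane = (37.477, -37.477) − (-259.611, 104.890) = (297.088, -142.367) km/h.
Bearing = atan2(297.09, -142.37) = 115.60° clockwise from north.

115.6°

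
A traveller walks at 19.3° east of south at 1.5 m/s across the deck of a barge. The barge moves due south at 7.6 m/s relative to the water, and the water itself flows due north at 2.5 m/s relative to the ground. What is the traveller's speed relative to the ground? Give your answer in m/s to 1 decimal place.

6.5 m/s

In east/north components (m/s): traveller relative to barge = (0.496, -1.416); barge relative to water = (0.000, -7.600); water relative to ground = (0.000, 2.500).
Sum = (0.496, -6.516) m/s.
Speed = |(0.496, -6.516)| = 6.535 m/s.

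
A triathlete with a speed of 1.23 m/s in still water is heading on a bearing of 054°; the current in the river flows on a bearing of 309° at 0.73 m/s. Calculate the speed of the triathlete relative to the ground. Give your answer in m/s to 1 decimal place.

Taking east as x and north as y: velocity relative to the water = (0.995, 0.723) m/s; the water relative to ground = (-0.567, 0.459) m/s.
Velocity relative to ground = (0.995, 0.723) + (-0.567, 0.459) = (0.428, 1.182) m/s.
Speed = |(0.428, 1.182)| = 1.257 m/s.

1.3 m/s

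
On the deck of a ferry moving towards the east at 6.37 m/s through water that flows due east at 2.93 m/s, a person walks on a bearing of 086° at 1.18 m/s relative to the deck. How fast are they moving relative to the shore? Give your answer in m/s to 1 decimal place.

In east/north components (m/s): person relative to ferry = (1.177, 0.082); ferry relative to water = (6.370, 0.000); water relative to ground = (2.930, 0.000).
Sum = (10.477, 0.082) m/s.
Speed = |(10.477, 0.082)| = 10.477 m/s.

10.5 m/s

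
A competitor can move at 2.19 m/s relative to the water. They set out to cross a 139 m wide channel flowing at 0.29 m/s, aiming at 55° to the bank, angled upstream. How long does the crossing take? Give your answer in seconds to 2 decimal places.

77.48 s

The component of the competitor's velocity perpendicular to the bank is 2.19 × sin 55° = 1.794 m/s.
Only the cross-stream component determines the crossing time; the current contributes nothing perpendicular to the bank.
Time = 139 / 1.794 = 77.483 s.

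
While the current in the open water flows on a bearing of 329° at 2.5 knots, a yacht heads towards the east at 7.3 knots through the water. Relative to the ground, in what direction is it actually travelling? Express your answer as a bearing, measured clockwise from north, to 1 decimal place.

070.4°

Taking east as x and north as y: velocity relative to the water = (7.300, 0.000) knots; the water relative to ground = (-1.288, 2.143) knots.
Velocity relative to ground = (7.300, 0.000) + (-1.288, 2.143) = (6.012, 2.143) knots.
Bearing = atan2(6.01, 2.14) = 70.38° clockwise from north.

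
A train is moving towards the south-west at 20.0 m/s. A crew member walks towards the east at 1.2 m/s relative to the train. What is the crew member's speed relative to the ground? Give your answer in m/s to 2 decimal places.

Taking east as x and north as y: train velocity = (-14.142, -14.142) m/s; crew member velocity relative to train = (1.200, 0.000) m/s.
Velocity relative to ground = (-14.142, -14.142) + (1.200, 0.000) = (-12.942, -14.142) m/s.
Speed = |(-12.942, -14.142)| = 19.170 m/s.

19.17 m/s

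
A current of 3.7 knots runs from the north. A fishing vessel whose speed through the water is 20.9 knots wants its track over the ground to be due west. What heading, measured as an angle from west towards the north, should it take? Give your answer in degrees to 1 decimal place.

10.2°

The current pushes perpendicular to the desired track; the heading must have a component into the current equal to 3.7 knots: 20.9 sin θ = 3.7.
sin θ = 0.1770, so θ = 10.197°.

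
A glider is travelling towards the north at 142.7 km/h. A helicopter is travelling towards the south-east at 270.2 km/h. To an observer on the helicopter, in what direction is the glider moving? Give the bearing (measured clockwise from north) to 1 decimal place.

330.2°

Taking east as x and north as y: glider velocity = (0.000, 142.700) km/h; helicopter velocity = (191.060, -191.060) km/h.
Velocity of glider relative to helicopter = (0.000, 142.700) − (191.060, -191.060) = (-191.060, 333.760) km/h.
Bearing = atan2(-191.06, 333.76) = 330.21° clockwise from north.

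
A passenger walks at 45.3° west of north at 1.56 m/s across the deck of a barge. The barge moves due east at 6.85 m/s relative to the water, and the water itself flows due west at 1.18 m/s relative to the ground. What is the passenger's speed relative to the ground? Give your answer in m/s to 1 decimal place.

In east/north components (m/s): passenger relative to barge = (-1.109, 1.097); barge relative to water = (6.850, 0.000); water relative to ground = (-1.180, 0.000).
Sum = (4.561, 1.097) m/s.
Speed = |(4.561, 1.097)| = 4.691 m/s.

4.7 m/s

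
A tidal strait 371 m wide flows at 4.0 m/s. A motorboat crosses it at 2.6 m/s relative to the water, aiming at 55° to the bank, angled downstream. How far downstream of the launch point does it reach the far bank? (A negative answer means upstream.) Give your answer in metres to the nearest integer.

957 m

Perpendicular speed = 2.130 m/s; crossing time = 371 / 2.130 = 174.195 s.
Net downstream speed = 5.491 m/s.
Drift = 5.491 × 174.195 = 956.558 m (downstream).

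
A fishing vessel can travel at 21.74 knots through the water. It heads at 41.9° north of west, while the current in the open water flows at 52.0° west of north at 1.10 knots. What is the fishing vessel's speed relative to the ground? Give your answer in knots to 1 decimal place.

22.8 knots

Taking east as x and north as y: velocity relative to the water = (-16.181, 14.519) knots; the water relative to ground = (-0.867, 0.677) knots.
Velocity relative to ground = (-16.181, 14.519) + (-0.867, 0.677) = (-17.048, 15.196) knots.
Speed = |(-17.048, 15.196)| = 22.838 knots.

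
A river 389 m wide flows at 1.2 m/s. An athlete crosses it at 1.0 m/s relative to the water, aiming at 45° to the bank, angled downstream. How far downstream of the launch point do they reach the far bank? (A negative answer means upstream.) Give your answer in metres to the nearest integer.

Perpendicular speed = 0.707 m/s; crossing time = 389 / 0.707 = 550.129 s.
Net downstream speed = 1.907 m/s.
Drift = 1.907 × 550.129 = 1049.155 m (downstream).

1049 m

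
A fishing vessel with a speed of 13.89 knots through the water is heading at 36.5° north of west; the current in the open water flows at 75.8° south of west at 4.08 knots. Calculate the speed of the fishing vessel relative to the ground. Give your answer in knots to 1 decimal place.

Taking east as x and north as y: velocity relative to the water = (-11.166, 8.262) knots; the water relative to ground = (-1.001, -3.955) knots.
Velocity relative to ground = (-11.166, 8.262) + (-1.001, -3.955) = (-12.166, 4.307) knots.
Speed = |(-12.166, 4.307)| = 12.906 knots.

12.9 knots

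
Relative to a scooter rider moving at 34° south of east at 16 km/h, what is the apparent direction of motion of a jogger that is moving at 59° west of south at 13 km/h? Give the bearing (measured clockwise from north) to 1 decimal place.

275.3°

Taking east as x and north as y: jogger velocity = (-11.143, -6.695) km/h; scooter rider velocity = (13.265, -8.947) km/h.
Velocity of jogger relative to scooter rider = (-11.143, -6.695) − (13.265, -8.947) = (-24.408, 2.252) km/h.
Bearing = atan2(-24.41, 2.25) = 275.27° clockwise from north.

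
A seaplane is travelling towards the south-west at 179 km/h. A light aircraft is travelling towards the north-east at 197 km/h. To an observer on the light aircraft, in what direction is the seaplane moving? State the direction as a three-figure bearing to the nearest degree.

225°

Taking east as x and north as y: seaplane velocity = (-126.572, -126.572) km/h; light aircraft velocity = (139.300, 139.300) km/h.
Velocity of seaplane relative to light aircraft = (-126.572, -126.572) − (139.300, 139.300) = (-265.872, -265.872) km/h.
Bearing = atan2(-265.87, -265.87) = 225.00° clockwise from north.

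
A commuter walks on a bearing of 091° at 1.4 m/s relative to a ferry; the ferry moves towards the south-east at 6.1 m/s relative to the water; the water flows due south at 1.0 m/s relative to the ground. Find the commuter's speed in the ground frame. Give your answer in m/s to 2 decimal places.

In east/north components (m/s): commuter relative to ferry = (1.400, -0.024); ferry relative to water = (4.313, -4.313); water relative to ground = (0.000, -1.000).
Sum = (5.713, -5.338) m/s.
Speed = |(5.713, -5.338)| = 7.819 m/s.

7.82 m/s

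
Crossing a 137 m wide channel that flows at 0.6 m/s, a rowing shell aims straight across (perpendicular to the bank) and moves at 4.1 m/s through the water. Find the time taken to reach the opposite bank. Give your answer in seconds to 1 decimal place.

The component of the rowing shell's velocity perpendicular to the bank is 4.1 m/s.
Only the cross-stream component determines the crossing time; the current contributes nothing perpendicular to the bank.
Time = 137 / 4.100 = 33.415 s.

33.4 s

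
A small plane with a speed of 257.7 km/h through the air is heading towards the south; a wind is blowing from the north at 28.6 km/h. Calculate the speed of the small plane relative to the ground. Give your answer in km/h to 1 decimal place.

286.3 km/h

Taking east as x and north as y: velocity relative to the air = (0.000, -257.700) km/h; the air relative to ground = (0.000, -28.600) km/h.
Velocity relative to ground = (0.000, -257.700) + (0.000, -28.600) = (0.000, -286.300) km/h.
Speed = |(0.000, -286.300)| = 286.300 km/h.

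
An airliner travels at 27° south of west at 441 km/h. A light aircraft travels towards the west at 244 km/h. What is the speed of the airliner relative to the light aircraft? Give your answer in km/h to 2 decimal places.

Taking east as x and north as y: airliner velocity = (-392.934, -200.210) km/h; light aircraft velocity = (-244.000, 0.000) km/h.
Velocity of airliner relative to light aircraft = (-392.934, -200.210) − (-244.000, 0.000) = (-148.934, -200.210) km/h.
Magnitude = |(-148.934, -200.210)| = 249.530 km/h.

249.53 km/h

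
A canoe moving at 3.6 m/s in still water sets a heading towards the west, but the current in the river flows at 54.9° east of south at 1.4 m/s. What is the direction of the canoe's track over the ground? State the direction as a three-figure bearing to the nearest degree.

Taking east as x and north as y: velocity relative to the water = (-3.600, 0.000) m/s; the water relative to ground = (1.145, -0.805) m/s.
Velocity relative to ground = (-3.600, 0.000) + (1.145, -0.805) = (-2.455, -0.805) m/s.
Bearing = atan2(-2.45, -0.81) = 251.84° clockwise from north.

252°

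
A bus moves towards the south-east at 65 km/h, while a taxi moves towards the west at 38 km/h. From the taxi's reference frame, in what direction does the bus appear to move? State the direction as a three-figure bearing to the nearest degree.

119°

Taking east as x and north as y: bus velocity = (45.962, -45.962) km/h; taxi velocity = (-38.000, 0.000) km/h.
Velocity of bus relative to taxi = (45.962, -45.962) − (-38.000, 0.000) = (83.962, -45.962) km/h.
Bearing = atan2(83.96, -45.96) = 118.70° clockwise from north.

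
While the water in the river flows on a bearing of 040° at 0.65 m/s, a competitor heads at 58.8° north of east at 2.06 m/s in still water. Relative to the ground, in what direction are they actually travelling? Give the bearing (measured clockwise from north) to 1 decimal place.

Taking east as x and north as y: velocity relative to the water = (1.067, 1.762) m/s; the water relative to ground = (0.418, 0.498) m/s.
Velocity relative to ground = (1.067, 1.762) + (0.418, 0.498) = (1.485, 2.260) m/s.
Bearing = atan2(1.48, 2.26) = 33.31° clockwise from north.

033.3°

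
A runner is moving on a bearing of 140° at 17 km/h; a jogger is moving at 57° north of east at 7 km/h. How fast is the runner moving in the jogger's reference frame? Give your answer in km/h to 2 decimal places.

Taking east as x and north as y: runner velocity = (10.927, -13.023) km/h; jogger velocity = (3.812, 5.871) km/h.
Velocity of runner relative to jogger = (10.927, -13.023) − (3.812, 5.871) = (7.115, -18.893) km/h.
Magnitude = |(7.115, -18.893)| = 20.189 km/h.

20.19 km/h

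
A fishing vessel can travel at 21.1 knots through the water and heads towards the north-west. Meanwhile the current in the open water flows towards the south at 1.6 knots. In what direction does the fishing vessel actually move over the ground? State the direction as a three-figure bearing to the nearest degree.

312°

Taking east as x and north as y: velocity relative to the water = (-14.920, 14.920) knots; the water relative to ground = (0.000, -1.600) knots.
Velocity relative to ground = (-14.920, 14.920) + (0.000, -1.600) = (-14.920, 13.320) knots.
Bearing = atan2(-14.92, 13.32) = 311.76° clockwise from north.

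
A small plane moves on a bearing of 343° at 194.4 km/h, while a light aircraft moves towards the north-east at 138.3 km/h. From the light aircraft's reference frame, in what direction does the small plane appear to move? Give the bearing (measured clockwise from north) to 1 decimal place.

299.7°

Taking east as x and north as y: small plane velocity = (-56.837, 185.906) km/h; light aircraft velocity = (97.793, 97.793) km/h.
Velocity of small plane relative to light aircraft = (-56.837, 185.906) − (97.793, 97.793) = (-154.630, 88.113) km/h.
Bearing = atan2(-154.63, 88.11) = 299.68° clockwise from north.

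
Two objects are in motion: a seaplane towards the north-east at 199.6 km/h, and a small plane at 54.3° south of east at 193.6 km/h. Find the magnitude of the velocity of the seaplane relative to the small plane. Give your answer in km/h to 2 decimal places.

Taking east as x and north as y: seaplane velocity = (141.139, 141.139) km/h; small plane velocity = (112.974, -157.219) km/h.
Velocity of seaplane relative to small plane = (141.139, 141.139) − (112.974, -157.219) = (28.165, 298.358) km/h.
Magnitude = |(28.165, 298.358)| = 299.684 km/h.

299.68 km/h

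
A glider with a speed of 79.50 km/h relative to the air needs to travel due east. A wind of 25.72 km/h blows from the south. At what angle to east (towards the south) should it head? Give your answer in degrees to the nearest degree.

The wind pushes perpendicular to the desired track; the heading must have a component into the wind equal to 25.72 km/h: 79.50 sin θ = 25.72.
sin θ = 0.3235, so θ = 18.876°.

19°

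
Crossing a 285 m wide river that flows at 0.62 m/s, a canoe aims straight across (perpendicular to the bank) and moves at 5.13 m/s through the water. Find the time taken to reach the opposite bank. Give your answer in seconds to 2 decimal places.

The component of the canoe's velocity perpendicular to the bank is 5.13 m/s.
The current is parallel to the bank, so it does not affect the crossing time.
Time = 285 / 5.130 = 55.556 s.

55.56 s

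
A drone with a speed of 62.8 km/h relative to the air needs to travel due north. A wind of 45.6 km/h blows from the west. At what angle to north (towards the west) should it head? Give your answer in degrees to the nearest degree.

47°

The wind pushes perpendicular to the desired track; the heading must have a component into the wind equal to 45.6 km/h: 62.8 sin θ = 45.6.
sin θ = 0.7261, so θ = 46.562°.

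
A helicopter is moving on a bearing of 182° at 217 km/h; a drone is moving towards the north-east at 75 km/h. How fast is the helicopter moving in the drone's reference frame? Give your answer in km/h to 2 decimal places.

Taking east as x and north as y: helicopter velocity = (-7.573, -216.868) km/h; drone velocity = (53.033, 53.033) km/h.
Velocity of helicopter relative to drone = (-7.573, -216.868) − (53.033, 53.033) = (-60.606, -269.901) km/h.
Magnitude = |(-60.606, -269.901)| = 276.622 km/h.

276.62 km/h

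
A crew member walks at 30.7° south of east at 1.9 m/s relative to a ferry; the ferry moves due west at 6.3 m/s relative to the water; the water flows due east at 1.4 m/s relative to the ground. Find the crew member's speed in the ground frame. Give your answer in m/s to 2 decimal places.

In east/north components (m/s): crew member relative to ferry = (1.634, -0.970); ferry relative to water = (-6.300, 0.000); water relative to ground = (1.400, 0.000).
Sum = (-3.266, -0.970) m/s.
Speed = |(-3.266, -0.970)| = 3.407 m/s.

3.41 m/s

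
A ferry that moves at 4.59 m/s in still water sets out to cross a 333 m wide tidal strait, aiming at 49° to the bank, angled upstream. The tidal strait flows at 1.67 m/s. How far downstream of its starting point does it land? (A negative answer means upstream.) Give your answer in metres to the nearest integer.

Perpendicular speed = 3.464 m/s; crossing time = 333 / 3.464 = 96.128 s.
Net downstream speed = -1.341 m/s.
Drift = -1.341 × 96.128 = -128.938 m (upstream).

-129 m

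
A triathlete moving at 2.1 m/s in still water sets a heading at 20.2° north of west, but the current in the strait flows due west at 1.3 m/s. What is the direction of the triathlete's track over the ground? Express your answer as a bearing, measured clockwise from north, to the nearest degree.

282°

Taking east as x and north as y: velocity relative to the water = (-1.971, 0.725) m/s; the water relative to ground = (-1.300, 0.000) m/s.
Velocity relative to ground = (-1.971, 0.725) + (-1.300, 0.000) = (-3.271, 0.725) m/s.
Bearing = atan2(-3.27, 0.73) = 282.50° clockwise from north.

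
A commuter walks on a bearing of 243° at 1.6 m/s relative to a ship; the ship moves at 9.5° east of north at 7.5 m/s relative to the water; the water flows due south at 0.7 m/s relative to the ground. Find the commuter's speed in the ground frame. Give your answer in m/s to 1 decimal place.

In east/north components (m/s): commuter relative to ship = (-1.426, -0.726); ship relative to water = (1.238, 7.397); water relative to ground = (0.000, -0.700).
Sum = (-0.188, 5.971) m/s.
Speed = |(-0.188, 5.971)| = 5.974 m/s.

6.0 m/s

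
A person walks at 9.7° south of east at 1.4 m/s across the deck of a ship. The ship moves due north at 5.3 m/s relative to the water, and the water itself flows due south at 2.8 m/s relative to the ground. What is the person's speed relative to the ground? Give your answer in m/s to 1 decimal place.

In east/north components (m/s): person relative to ship = (1.380, -0.236); ship relative to water = (0.000, 5.300); water relative to ground = (0.000, -2.800).
Sum = (1.380, 2.264) m/s.
Speed = |(1.380, 2.264)| = 2.652 m/s.

2.7 m/s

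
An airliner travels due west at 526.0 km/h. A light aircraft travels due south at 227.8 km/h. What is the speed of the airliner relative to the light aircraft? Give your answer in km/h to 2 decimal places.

Taking east as x and north as y: airliner velocity = (-526.000, 0.000) km/h; light aircraft velocity = (0.000, -227.800) km/h.
Velocity of airliner relative to light aircraft = (-526.000, 0.000) − (0.000, -227.800) = (-526.000, 227.800) km/h.
Magnitude = |(-526.000, 227.800)| = 573.209 km/h.

573.21 km/h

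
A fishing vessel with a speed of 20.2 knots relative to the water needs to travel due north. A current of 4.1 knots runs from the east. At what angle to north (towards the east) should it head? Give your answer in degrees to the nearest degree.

The current pushes perpendicular to the desired track; the heading must have a component into the current equal to 4.1 knots: 20.2 sin θ = 4.1.
sin θ = 0.2030, so θ = 11.711°.

12°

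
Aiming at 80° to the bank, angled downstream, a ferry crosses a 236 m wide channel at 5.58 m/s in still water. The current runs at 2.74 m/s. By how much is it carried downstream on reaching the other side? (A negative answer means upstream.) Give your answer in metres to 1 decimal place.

159.3 m

Perpendicular speed = 5.495 m/s; crossing time = 236 / 5.495 = 42.946 s.
Net downstream speed = 3.709 m/s.
Drift = 3.709 × 42.946 = 159.286 m (downstream).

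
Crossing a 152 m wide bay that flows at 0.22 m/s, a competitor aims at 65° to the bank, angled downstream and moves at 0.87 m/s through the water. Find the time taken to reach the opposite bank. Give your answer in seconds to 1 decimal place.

The component of the competitor's velocity perpendicular to the bank is 0.87 × sin 65° = 0.788 m/s.
Only the cross-stream component determines the crossing time; the current contributes nothing perpendicular to the bank.
Time = 152 / 0.788 = 192.774 s.

192.8 s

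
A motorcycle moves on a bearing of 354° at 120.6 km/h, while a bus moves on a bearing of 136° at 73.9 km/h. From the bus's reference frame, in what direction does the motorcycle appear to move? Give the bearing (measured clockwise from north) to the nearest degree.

Taking east as x and north as y: motorcycle velocity = (-12.606, 119.939) km/h; bus velocity = (51.335, -53.159) km/h.
Velocity of motorcycle relative to bus = (-12.606, 119.939) − (51.335, -53.159) = (-63.941, 173.099) km/h.
Bearing = atan2(-63.94, 173.10) = 339.73° clockwise from north.

340°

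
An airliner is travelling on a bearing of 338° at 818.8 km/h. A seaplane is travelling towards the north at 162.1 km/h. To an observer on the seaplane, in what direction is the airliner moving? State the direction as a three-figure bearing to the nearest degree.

Taking east as x and north as y: airliner velocity = (-306.728, 759.178) km/h; seaplane velocity = (0.000, 162.100) km/h.
Velocity of airliner relative to seaplane = (-306.728, 759.178) − (0.000, 162.100) = (-306.728, 597.078) km/h.
Bearing = atan2(-306.73, 597.08) = 332.81° clockwise from north.

333°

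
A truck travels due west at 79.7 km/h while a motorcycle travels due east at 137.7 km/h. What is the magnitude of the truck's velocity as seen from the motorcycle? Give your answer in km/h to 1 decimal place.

Taking east as x and north as y: truck velocity = (-79.700, 0.000) km/h; motorcycle velocity = (137.700, 0.000) km/h.
Velocity of truck relative to motorcycle = (-79.700, 0.000) − (137.700, 0.000) = (-217.400, 0.000) km/h.
Magnitude = |(-217.400, 0.000)| = 217.400 km/h.

217.4 km/h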